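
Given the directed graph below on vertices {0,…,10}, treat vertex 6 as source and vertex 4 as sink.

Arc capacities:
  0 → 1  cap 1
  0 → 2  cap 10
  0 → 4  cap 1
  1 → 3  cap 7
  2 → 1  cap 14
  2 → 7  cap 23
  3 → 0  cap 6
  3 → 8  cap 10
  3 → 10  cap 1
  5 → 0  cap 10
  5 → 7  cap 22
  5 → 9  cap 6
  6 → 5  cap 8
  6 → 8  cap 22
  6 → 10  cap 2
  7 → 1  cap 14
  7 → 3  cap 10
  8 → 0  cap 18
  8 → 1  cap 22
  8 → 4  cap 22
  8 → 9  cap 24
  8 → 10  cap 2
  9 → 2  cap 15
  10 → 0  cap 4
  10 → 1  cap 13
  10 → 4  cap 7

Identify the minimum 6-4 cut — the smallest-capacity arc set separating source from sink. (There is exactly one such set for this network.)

augment #1: 6→8→4 push 22
augment #2: 6→10→4 push 2
augment #3: 6→5→0→4 push 1
augment #4: 6→5→7→3→10→4 push 1
augment #5: 6→5→7→3→8→10→4 push 2
max flow = 28; residual-reachable set from 6 gives S-side
cut edges (S→T): {(0,4), (3,10), (6,10), (8,4), (8,10)} total cap 28

Min-cut arcs: {(0,4), (3,10), (6,10), (8,4), (8,10)} (total capacity 28)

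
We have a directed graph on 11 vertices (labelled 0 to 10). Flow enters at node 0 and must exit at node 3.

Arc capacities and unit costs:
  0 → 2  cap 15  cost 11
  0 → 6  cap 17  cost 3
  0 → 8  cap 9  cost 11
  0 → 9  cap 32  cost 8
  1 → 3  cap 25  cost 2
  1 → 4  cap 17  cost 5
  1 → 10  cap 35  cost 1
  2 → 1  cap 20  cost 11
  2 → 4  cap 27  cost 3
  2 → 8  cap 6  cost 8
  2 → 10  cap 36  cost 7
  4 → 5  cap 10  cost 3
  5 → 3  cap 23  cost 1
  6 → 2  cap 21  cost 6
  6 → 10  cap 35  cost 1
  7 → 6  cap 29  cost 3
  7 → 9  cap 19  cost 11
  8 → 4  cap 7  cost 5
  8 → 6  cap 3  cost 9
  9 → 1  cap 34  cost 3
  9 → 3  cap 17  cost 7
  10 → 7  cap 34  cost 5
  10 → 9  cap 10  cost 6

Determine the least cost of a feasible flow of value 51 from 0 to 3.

shortest-cost path #1: 0→9→1→3 push 25 @ unit cost 13 (adds 325)
shortest-cost path #2: 0→9→3 push 7 @ unit cost 15 (adds 105)
shortest-cost path #3: 0→6→2→4→5→3 push 10 @ unit cost 16 (adds 160)
shortest-cost path #4: 0→6→10→9→3 push 7 @ unit cost 17 (adds 119)
shortest-cost path #5: 0→2→6→10→9→3 push 2 @ unit cost 19 (adds 38)
total cost = 747

Minimum cost for 51 units: 747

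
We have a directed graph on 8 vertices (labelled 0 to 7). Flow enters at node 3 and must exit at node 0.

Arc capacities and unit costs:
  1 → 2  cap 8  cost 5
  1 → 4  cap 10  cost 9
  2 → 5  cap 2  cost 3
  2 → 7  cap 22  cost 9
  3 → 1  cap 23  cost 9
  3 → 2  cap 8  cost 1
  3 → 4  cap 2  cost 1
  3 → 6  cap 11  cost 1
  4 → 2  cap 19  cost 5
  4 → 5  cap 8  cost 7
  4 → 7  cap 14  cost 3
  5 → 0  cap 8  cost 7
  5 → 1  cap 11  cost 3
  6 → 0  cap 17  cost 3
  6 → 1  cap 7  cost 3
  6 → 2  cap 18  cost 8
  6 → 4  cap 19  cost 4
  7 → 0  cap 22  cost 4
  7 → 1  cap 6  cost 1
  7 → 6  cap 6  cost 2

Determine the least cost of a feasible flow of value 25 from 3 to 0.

Minimum cost for 25 units: 266

shortest-cost path #1: 3→6→0 push 11 @ unit cost 4 (adds 44)
shortest-cost path #2: 3→4→7→0 push 2 @ unit cost 8 (adds 16)
shortest-cost path #3: 3→2→5→0 push 2 @ unit cost 11 (adds 22)
shortest-cost path #4: 3→2→7→0 push 6 @ unit cost 14 (adds 84)
shortest-cost path #5: 3→1→4→7→0 push 4 @ unit cost 25 (adds 100)
total cost = 266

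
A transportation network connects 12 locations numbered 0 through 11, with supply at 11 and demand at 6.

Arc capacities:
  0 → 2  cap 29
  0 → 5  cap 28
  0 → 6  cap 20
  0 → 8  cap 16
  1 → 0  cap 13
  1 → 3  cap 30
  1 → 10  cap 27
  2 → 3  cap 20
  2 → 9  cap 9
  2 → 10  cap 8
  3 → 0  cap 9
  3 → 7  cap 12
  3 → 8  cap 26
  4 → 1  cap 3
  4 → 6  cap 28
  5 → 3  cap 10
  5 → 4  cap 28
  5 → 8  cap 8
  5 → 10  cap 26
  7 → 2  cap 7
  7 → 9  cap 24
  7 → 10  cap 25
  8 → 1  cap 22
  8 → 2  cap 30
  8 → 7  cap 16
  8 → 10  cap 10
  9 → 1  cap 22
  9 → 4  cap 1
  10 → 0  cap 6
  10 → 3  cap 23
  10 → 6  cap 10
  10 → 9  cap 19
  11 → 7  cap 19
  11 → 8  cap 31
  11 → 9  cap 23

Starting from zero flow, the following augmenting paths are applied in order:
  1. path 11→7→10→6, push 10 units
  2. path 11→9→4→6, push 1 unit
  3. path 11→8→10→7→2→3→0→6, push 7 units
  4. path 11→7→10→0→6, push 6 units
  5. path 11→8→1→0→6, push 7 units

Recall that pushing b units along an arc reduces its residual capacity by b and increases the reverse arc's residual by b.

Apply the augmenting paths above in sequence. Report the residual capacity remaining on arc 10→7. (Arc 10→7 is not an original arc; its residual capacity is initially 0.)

after path 1 (11→7→10→6, push 10): res(10,7)=10
after path 2 (11→9→4→6, push 1): res(10,7)=10
after path 3 (11→8→10→7→2→3→0→6, push 7): res(10,7)=3
after path 4 (11→7→10→0→6, push 6): res(10,7)=9
after path 5 (11→8→1→0→6, push 7): res(10,7)=9

Residual capacity of (10,7): 9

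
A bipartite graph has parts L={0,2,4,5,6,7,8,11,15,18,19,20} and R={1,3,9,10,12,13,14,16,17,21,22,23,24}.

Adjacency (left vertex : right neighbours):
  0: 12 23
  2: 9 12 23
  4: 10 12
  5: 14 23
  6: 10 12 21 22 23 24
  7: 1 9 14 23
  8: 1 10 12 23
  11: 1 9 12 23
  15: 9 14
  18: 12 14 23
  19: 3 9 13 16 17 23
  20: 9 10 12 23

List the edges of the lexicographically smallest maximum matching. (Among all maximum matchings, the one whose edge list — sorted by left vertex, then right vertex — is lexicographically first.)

Lex-smallest maximum matching: {(0,12), (2,9), (4,10), (5,14), (6,21), (7,1), (8,23), (19,3)}

|M| = 8 (so the lex-smallest maximum matching has 8 edges)
process left vertices in ascending order; for each, take the smallest-labelled available neighbour that still permits 8 edges overall, or leave it unmatched if none does
lex-smallest matching: {0-12, 2-9, 4-10, 5-14, 6-21, 7-1, 8-23, 19-3}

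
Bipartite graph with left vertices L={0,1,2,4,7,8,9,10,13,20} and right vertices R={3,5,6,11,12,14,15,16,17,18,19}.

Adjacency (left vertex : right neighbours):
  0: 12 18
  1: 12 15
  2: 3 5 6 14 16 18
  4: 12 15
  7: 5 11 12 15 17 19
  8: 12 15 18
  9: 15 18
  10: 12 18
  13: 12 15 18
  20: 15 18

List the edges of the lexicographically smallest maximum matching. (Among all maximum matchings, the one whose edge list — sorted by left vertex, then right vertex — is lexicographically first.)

|M| = 5 (so the lex-smallest maximum matching has 5 edges)
process left vertices in ascending order; for each, take the smallest-labelled available neighbour that still permits 5 edges overall, or leave it unmatched if none does
lex-smallest matching: {0-12, 1-15, 2-3, 7-5, 8-18}

Lex-smallest maximum matching: {(0,12), (1,15), (2,3), (7,5), (8,18)}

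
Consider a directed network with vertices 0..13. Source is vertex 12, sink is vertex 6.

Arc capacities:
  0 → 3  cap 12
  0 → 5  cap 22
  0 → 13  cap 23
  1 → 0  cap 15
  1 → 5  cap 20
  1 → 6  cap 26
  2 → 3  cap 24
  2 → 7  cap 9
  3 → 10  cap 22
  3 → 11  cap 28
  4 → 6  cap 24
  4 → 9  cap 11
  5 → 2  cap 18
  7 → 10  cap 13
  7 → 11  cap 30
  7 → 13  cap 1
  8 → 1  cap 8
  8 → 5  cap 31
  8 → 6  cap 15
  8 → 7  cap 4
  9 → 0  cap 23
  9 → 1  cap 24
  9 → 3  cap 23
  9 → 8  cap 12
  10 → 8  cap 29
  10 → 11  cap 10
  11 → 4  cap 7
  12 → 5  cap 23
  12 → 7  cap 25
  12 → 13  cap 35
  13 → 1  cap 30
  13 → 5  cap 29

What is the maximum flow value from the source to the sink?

Maximum flow value: 48

augment #1: 12→13→1→6 bottleneck 26, total now 26
augment #2: 12→7→10→8→6 bottleneck 13, total now 39
augment #3: 12→7→11→4→6 bottleneck 7, total now 46
augment #4: 12→5→2→3→10→8→6 bottleneck 2, total now 48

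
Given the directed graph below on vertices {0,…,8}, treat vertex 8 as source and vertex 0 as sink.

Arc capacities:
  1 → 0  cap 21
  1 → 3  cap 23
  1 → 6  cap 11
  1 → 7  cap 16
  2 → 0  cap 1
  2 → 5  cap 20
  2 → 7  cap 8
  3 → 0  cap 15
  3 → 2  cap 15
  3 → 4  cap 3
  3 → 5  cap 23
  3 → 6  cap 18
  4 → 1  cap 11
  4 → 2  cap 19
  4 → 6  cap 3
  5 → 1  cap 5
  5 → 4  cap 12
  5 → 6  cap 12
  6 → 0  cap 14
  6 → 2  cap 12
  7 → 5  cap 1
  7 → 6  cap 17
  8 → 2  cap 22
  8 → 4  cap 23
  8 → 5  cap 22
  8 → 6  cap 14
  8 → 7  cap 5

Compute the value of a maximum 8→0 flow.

augment #1: 8→2→0 bottleneck 1, total now 1
augment #2: 8→6→0 bottleneck 14, total now 15
augment #3: 8→4→1→0 bottleneck 11, total now 26
augment #4: 8→5→1→0 bottleneck 5, total now 31

Maximum flow value: 31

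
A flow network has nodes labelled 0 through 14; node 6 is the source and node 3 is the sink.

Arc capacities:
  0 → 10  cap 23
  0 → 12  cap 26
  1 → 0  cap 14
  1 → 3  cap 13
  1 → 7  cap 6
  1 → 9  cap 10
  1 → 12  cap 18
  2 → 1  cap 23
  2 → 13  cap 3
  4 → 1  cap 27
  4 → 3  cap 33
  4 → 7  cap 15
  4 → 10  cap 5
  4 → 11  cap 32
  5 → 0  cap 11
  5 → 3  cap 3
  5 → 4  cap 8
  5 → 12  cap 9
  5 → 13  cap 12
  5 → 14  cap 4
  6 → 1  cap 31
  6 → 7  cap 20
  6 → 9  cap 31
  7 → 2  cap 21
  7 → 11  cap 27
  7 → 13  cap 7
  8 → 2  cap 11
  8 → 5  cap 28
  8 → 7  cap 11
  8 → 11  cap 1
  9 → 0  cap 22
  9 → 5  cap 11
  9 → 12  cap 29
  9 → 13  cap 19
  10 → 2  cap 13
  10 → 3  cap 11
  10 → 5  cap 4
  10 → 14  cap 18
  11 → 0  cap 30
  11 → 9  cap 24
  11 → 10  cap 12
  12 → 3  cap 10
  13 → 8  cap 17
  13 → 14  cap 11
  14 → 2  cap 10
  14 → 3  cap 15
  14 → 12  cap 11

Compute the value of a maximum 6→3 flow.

Maximum flow value: 60

augment #1: 6→1→3 bottleneck 13, total now 13
augment #2: 6→1→12→3 bottleneck 10, total now 23
augment #3: 6→9→5→3 bottleneck 3, total now 26
augment #4: 6→1→0→10→3 bottleneck 8, total now 34
augment #5: 6→7→11→10→3 bottleneck 3, total now 37
augment #6: 6→7→13→14→3 bottleneck 7, total now 44
augment #7: 6→9→5→4→3 bottleneck 8, total now 52
augment #8: 6→9→13→14→3 bottleneck 4, total now 56
augment #9: 6→7→11→10→14→3 bottleneck 4, total now 60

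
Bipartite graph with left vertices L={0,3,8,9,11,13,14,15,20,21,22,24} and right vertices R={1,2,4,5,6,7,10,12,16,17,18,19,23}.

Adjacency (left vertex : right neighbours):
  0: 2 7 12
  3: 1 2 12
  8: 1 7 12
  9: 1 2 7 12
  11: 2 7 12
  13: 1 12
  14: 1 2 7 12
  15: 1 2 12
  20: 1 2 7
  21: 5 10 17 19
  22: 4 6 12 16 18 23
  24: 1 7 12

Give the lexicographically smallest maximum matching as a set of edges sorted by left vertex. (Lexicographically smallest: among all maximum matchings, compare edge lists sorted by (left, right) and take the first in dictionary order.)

Lex-smallest maximum matching: {(0,2), (3,1), (8,7), (9,12), (21,5), (22,4)}

|M| = 6 (so the lex-smallest maximum matching has 6 edges)
process left vertices in ascending order; for each, take the smallest-labelled available neighbour that still permits 6 edges overall, or leave it unmatched if none does
lex-smallest matching: {0-2, 3-1, 8-7, 9-12, 21-5, 22-4}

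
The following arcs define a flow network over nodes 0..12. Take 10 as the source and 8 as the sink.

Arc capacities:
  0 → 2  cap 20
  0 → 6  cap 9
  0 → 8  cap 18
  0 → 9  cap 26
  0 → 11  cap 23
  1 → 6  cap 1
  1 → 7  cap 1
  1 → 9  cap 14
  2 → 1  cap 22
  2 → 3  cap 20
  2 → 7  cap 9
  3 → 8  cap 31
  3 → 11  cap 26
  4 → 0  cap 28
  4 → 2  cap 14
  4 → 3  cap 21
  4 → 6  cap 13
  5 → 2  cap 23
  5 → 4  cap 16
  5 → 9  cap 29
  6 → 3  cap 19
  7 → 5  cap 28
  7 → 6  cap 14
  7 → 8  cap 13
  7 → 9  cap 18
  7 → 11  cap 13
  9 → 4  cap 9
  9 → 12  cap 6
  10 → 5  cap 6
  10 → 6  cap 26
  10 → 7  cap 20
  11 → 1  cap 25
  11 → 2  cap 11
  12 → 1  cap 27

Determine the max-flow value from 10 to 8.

augment #1: 10→7→8 bottleneck 13, total now 13
augment #2: 10→6→3→8 bottleneck 19, total now 32
augment #3: 10→5→2→3→8 bottleneck 6, total now 38
augment #4: 10→7→5→2→3→8 bottleneck 6, total now 44
augment #5: 10→7→5→4→0→8 bottleneck 1, total now 45

Maximum flow value: 45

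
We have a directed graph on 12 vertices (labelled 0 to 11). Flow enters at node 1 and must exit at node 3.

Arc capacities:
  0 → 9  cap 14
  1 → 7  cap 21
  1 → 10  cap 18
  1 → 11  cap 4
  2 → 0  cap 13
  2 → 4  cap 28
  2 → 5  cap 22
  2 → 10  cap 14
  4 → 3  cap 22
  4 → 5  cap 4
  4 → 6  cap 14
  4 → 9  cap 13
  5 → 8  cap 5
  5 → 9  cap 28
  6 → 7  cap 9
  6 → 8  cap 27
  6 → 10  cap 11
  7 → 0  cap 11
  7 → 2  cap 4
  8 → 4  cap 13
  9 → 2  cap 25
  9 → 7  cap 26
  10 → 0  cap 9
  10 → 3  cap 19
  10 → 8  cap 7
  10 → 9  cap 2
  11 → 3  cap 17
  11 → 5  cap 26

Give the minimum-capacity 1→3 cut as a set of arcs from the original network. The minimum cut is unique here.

augment #1: 1→10→3 push 18
augment #2: 1→11→3 push 4
augment #3: 1→7→2→4→3 push 4
augment #4: 1→7→0→9→2→4→3 push 11
max flow = 37; residual-reachable set from 1 gives S-side
cut edges (S→T): {(1,10), (1,11), (7,0), (7,2)} total cap 37

Min-cut arcs: {(1,10), (1,11), (7,0), (7,2)} (total capacity 37)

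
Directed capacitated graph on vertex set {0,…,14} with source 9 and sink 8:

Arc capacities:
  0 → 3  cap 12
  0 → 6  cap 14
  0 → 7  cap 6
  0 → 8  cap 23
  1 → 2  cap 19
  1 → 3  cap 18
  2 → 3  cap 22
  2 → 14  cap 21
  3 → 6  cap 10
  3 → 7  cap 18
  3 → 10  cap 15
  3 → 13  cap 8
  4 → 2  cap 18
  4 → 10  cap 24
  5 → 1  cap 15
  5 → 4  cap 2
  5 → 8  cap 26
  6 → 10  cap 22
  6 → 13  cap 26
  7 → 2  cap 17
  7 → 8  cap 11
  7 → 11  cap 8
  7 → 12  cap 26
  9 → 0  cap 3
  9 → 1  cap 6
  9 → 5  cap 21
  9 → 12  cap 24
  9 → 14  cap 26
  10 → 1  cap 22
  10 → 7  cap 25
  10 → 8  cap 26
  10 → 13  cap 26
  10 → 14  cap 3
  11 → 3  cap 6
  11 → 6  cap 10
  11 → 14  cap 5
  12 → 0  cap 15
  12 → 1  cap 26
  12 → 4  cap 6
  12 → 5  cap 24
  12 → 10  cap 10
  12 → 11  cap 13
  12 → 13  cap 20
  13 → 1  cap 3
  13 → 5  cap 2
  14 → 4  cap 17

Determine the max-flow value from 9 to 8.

Maximum flow value: 71

augment #1: 9→0→8 bottleneck 3, total now 3
augment #2: 9→5→8 bottleneck 21, total now 24
augment #3: 9→12→0→8 bottleneck 15, total now 39
augment #4: 9→12→5→8 bottleneck 5, total now 44
augment #5: 9→12→10→8 bottleneck 4, total now 48
augment #6: 9→1→3→7→8 bottleneck 6, total now 54
augment #7: 9→14→4→10→8 bottleneck 17, total now 71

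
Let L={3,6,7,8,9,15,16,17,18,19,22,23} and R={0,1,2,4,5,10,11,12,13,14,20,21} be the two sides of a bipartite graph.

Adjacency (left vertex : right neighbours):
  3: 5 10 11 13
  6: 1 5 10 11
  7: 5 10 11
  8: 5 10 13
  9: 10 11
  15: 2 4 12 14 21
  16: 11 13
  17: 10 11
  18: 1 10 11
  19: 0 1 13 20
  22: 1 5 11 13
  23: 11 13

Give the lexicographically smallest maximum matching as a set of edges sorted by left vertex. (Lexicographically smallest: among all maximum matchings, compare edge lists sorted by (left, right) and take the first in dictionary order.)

Lex-smallest maximum matching: {(3,5), (6,1), (7,10), (8,13), (9,11), (15,2), (19,0)}

|M| = 7 (so the lex-smallest maximum matching has 7 edges)
process left vertices in ascending order; for each, take the smallest-labelled available neighbour that still permits 7 edges overall, or leave it unmatched if none does
lex-smallest matching: {3-5, 6-1, 7-10, 8-13, 9-11, 15-2, 19-0}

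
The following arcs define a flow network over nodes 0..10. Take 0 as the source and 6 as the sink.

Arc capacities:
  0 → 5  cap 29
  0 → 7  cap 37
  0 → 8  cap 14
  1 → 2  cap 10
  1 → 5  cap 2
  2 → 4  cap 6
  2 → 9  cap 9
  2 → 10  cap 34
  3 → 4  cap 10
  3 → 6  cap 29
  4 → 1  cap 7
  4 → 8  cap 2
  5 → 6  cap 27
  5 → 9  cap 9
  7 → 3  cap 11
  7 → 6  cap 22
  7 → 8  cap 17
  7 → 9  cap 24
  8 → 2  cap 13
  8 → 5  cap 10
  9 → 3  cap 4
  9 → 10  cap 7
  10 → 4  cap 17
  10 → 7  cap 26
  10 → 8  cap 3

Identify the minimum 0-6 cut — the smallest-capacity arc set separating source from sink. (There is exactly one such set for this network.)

Min-cut arcs: {(5,6), (7,3), (7,6), (9,3)} (total capacity 64)

augment #1: 0→5→6 push 27
augment #2: 0→7→6 push 22
augment #3: 0→7→3→6 push 11
augment #4: 0→5→9→3→6 push 2
augment #5: 0→7→9→3→6 push 2
max flow = 64; residual-reachable set from 0 gives S-side
cut edges (S→T): {(5,6), (7,3), (7,6), (9,3)} total cap 64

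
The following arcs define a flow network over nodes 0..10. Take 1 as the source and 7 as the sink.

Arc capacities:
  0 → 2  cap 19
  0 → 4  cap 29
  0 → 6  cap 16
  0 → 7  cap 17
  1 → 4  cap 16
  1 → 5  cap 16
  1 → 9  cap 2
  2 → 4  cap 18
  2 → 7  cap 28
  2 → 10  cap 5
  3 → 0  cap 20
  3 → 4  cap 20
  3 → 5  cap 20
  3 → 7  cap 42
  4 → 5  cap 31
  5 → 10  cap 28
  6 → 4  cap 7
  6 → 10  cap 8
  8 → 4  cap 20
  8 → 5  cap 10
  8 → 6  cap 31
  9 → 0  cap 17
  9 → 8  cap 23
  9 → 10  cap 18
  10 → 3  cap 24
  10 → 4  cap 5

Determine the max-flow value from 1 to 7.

Maximum flow value: 26

augment #1: 1→9→0→7 bottleneck 2, total now 2
augment #2: 1→5→10→3→7 bottleneck 16, total now 18
augment #3: 1→4→5→10→3→7 bottleneck 8, total now 26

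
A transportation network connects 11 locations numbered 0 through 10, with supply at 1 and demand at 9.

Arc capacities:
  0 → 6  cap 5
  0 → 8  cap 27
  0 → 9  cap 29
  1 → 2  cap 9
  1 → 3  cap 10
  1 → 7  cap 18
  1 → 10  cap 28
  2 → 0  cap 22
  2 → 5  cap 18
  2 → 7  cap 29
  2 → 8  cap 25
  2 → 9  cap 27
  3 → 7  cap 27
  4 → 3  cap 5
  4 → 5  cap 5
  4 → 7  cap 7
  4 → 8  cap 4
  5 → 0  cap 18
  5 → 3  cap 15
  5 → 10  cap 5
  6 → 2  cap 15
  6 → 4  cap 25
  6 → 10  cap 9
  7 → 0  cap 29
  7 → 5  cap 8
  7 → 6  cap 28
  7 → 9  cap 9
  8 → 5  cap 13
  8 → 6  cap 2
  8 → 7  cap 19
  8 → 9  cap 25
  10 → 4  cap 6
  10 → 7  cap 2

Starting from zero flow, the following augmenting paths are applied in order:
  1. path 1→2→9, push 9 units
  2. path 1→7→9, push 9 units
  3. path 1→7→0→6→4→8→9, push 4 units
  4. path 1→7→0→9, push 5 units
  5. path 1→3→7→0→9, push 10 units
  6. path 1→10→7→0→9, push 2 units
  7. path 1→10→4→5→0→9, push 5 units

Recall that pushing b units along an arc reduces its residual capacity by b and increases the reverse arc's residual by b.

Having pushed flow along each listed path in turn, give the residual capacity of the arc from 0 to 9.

after path 1 (1→2→9, push 9): res(0,9)=29
after path 2 (1→7→9, push 9): res(0,9)=29
after path 3 (1→7→0→6→4→8→9, push 4): res(0,9)=29
after path 4 (1→7→0→9, push 5): res(0,9)=24
after path 5 (1→3→7→0→9, push 10): res(0,9)=14
after path 6 (1→10→7→0→9, push 2): res(0,9)=12
after path 7 (1→10→4→5→0→9, push 5): res(0,9)=7

Residual capacity of (0,9): 7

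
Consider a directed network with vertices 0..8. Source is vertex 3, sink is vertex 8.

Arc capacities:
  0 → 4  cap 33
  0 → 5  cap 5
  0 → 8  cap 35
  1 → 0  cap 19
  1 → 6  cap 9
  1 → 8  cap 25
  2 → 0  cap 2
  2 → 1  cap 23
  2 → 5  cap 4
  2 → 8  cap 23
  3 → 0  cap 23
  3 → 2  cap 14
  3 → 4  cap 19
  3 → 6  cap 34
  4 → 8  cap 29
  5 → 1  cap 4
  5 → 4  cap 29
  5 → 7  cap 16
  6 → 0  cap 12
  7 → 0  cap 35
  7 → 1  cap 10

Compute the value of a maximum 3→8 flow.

Maximum flow value: 68

augment #1: 3→0→8 bottleneck 23, total now 23
augment #2: 3→2→8 bottleneck 14, total now 37
augment #3: 3→4→8 bottleneck 19, total now 56
augment #4: 3→6→0→8 bottleneck 12, total now 68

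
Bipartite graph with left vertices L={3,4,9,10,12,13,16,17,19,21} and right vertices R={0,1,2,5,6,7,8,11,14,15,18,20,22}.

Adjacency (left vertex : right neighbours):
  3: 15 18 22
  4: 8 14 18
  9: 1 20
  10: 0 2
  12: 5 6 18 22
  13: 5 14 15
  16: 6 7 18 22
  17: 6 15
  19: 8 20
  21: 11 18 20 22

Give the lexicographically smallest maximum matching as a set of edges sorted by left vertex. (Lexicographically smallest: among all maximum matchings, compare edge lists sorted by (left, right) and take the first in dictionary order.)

|M| = 10 (so the lex-smallest maximum matching has 10 edges)
process left vertices in ascending order; for each, take the smallest-labelled available neighbour that still permits 10 edges overall, or leave it unmatched if none does
lex-smallest matching: {3-15, 4-8, 9-1, 10-0, 12-5, 13-14, 16-7, 17-6, 19-20, 21-11}

Lex-smallest maximum matching: {(3,15), (4,8), (9,1), (10,0), (12,5), (13,14), (16,7), (17,6), (19,20), (21,11)}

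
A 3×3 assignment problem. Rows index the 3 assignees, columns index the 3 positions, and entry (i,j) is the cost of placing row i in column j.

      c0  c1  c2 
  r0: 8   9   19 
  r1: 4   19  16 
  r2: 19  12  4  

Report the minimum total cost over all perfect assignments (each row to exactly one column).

Minimum assignment cost: 17

optimal assignment: row0→col1 (cost 9), row1→col0 (cost 4), row2→col2 (cost 4)
total = 9 + 4 + 4 = 17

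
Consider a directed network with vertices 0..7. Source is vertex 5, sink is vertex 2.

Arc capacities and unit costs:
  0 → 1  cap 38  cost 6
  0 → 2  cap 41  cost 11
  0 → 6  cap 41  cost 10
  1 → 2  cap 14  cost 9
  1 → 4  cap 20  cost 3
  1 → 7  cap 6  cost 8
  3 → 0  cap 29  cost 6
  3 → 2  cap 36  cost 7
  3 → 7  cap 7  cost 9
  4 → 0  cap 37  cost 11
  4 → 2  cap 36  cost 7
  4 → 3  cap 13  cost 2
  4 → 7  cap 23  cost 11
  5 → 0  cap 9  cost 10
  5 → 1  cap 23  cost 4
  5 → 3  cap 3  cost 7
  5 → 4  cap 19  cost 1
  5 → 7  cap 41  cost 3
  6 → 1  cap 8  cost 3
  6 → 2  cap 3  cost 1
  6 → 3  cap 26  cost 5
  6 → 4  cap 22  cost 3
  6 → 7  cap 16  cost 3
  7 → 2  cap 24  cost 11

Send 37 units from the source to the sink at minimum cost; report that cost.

shortest-cost path #1: 5→4→2 push 19 @ unit cost 8 (adds 152)
shortest-cost path #2: 5→1→2 push 14 @ unit cost 13 (adds 182)
shortest-cost path #3: 5→7→2 push 4 @ unit cost 14 (adds 56)
total cost = 390

Minimum cost for 37 units: 390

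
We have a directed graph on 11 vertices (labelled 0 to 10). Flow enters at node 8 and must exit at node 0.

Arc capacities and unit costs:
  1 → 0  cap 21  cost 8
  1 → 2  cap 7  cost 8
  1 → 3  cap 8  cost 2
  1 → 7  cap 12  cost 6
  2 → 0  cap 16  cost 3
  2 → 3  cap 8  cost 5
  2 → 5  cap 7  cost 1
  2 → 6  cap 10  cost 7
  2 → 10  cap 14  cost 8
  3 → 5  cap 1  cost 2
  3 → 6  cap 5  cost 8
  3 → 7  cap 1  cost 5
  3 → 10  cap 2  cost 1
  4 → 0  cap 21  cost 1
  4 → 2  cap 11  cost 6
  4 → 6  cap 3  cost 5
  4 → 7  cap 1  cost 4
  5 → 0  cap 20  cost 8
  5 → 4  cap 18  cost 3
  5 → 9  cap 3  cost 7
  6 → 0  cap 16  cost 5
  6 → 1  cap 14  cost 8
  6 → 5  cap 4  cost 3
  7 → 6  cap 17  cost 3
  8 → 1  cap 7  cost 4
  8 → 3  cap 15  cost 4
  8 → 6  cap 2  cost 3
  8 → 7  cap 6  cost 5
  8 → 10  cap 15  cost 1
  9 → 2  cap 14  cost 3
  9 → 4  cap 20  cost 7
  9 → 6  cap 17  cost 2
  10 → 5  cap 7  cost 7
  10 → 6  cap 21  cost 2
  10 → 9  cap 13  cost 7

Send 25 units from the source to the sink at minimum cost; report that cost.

Minimum cost for 25 units: 232

shortest-cost path #1: 8→6→0 push 2 @ unit cost 8 (adds 16)
shortest-cost path #2: 8→10→6→0 push 14 @ unit cost 8 (adds 112)
shortest-cost path #3: 8→3→5→4→0 push 1 @ unit cost 10 (adds 10)
shortest-cost path #4: 8→10→6→5→4→0 push 1 @ unit cost 10 (adds 10)
shortest-cost path #5: 8→1→0 push 7 @ unit cost 12 (adds 84)
total cost = 232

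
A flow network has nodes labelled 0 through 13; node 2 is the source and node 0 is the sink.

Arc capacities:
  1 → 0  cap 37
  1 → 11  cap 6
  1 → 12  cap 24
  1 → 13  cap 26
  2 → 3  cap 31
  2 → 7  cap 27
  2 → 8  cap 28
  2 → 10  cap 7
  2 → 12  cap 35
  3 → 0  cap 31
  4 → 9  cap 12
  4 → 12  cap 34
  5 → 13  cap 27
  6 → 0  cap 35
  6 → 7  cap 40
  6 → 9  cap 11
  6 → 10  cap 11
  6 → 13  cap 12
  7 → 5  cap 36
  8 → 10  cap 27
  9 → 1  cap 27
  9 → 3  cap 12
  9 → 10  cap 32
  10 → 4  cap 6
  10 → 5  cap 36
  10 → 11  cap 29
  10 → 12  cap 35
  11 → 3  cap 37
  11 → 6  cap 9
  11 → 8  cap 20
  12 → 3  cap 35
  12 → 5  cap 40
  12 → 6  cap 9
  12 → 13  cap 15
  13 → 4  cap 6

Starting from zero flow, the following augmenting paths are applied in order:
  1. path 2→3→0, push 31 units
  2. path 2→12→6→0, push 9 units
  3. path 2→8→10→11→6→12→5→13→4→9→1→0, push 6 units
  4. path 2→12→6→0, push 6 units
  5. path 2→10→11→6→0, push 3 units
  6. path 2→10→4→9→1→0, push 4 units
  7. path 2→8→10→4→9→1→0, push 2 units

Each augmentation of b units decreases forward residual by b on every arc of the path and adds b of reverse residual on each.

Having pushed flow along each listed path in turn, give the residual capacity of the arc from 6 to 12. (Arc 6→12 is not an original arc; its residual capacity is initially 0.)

after path 1 (2→3→0, push 31): res(6,12)=0
after path 2 (2→12→6→0, push 9): res(6,12)=9
after path 3 (2→8→10→11→6→12→5→13→4→9→1→0, push 6): res(6,12)=3
after path 4 (2→12→6→0, push 6): res(6,12)=9
after path 5 (2→10→11→6→0, push 3): res(6,12)=9
after path 6 (2→10→4→9→1→0, push 4): res(6,12)=9
after path 7 (2→8→10→4→9→1→0, push 2): res(6,12)=9

Residual capacity of (6,12): 9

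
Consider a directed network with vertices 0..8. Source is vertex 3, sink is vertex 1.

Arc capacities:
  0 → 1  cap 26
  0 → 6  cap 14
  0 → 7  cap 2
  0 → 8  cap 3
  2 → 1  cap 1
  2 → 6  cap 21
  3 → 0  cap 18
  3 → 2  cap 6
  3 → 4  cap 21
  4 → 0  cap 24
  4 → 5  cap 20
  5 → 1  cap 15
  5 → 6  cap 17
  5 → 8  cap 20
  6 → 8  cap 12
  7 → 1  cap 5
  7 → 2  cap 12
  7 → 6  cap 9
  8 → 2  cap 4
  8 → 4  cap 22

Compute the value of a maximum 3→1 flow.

augment #1: 3→0→1 bottleneck 18, total now 18
augment #2: 3→2→1 bottleneck 1, total now 19
augment #3: 3→4→0→1 bottleneck 8, total now 27
augment #4: 3→4→5→1 bottleneck 13, total now 40
augment #5: 3→2→6→8→4→5→1 bottleneck 2, total now 42
augment #6: 3→2→6→8→4→0→7→1 bottleneck 2, total now 44

Maximum flow value: 44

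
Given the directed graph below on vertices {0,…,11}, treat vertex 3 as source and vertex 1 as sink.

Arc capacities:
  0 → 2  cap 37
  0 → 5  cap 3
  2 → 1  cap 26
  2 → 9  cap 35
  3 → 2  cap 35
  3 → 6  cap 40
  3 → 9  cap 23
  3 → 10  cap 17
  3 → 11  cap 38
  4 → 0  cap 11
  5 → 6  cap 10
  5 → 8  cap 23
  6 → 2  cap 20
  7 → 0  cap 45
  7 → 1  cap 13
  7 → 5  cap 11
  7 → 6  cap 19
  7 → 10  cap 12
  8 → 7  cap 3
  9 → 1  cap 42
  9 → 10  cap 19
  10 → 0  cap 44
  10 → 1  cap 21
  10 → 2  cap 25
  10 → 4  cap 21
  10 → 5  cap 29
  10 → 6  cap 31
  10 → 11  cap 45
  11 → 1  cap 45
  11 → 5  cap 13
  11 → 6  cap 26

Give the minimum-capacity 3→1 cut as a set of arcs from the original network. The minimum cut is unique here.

Min-cut arcs: {(3,2), (3,9), (3,10), (3,11), (6,2)} (total capacity 133)

augment #1: 3→2→1 push 26
augment #2: 3→9→1 push 23
augment #3: 3→10→1 push 17
augment #4: 3→11→1 push 38
augment #5: 3→2→9→1 push 9
augment #6: 3→6→2→9→1 push 10
augment #7: 3→6→2→9→10→1 push 4
augment #8: 3→6→2→9→10→11→1 push 6
max flow = 133; residual-reachable set from 3 gives S-side
cut edges (S→T): {(3,2), (3,9), (3,10), (3,11), (6,2)} total cap 133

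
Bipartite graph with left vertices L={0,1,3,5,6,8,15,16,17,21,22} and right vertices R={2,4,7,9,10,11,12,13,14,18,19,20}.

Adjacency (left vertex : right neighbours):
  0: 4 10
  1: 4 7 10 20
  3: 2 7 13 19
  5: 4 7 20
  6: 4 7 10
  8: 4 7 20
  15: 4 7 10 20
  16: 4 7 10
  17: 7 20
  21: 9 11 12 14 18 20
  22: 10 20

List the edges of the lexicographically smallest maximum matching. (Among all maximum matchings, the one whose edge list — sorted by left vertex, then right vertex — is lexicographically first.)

Lex-smallest maximum matching: {(0,4), (1,7), (3,2), (5,20), (6,10), (21,9)}

|M| = 6 (so the lex-smallest maximum matching has 6 edges)
process left vertices in ascending order; for each, take the smallest-labelled available neighbour that still permits 6 edges overall, or leave it unmatched if none does
lex-smallest matching: {0-4, 1-7, 3-2, 5-20, 6-10, 21-9}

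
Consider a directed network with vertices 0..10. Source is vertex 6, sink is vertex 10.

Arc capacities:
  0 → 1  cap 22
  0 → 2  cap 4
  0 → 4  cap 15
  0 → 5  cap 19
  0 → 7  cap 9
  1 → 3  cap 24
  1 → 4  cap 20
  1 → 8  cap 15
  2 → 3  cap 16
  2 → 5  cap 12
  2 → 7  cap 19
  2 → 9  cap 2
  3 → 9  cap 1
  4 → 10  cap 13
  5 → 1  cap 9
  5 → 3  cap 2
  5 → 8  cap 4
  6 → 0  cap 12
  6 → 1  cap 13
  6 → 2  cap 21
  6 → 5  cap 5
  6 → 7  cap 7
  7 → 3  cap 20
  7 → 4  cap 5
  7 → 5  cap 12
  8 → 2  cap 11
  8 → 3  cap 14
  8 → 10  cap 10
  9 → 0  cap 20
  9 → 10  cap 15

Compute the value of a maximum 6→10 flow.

augment #1: 6→0→4→10 bottleneck 12, total now 12
augment #2: 6→1→4→10 bottleneck 1, total now 13
augment #3: 6→1→8→10 bottleneck 10, total now 23
augment #4: 6→2→9→10 bottleneck 2, total now 25
augment #5: 6→1→3→9→10 bottleneck 1, total now 26

Maximum flow value: 26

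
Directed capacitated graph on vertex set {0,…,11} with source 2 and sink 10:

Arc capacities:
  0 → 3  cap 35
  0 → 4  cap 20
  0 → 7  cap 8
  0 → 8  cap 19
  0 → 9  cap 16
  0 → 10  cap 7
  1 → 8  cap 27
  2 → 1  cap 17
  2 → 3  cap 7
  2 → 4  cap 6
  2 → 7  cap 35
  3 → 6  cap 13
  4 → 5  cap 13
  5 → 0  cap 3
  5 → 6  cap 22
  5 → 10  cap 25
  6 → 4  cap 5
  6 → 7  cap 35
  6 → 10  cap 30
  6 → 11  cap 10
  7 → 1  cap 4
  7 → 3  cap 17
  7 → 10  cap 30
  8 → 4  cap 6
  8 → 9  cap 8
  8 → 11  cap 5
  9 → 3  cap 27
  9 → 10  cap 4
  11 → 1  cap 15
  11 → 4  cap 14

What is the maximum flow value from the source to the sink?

Maximum flow value: 60

augment #1: 2→7→10 bottleneck 30, total now 30
augment #2: 2→3→6→10 bottleneck 7, total now 37
augment #3: 2→4→5→10 bottleneck 6, total now 43
augment #4: 2→1→8→9→10 bottleneck 4, total now 47
augment #5: 2→7→3→6→10 bottleneck 5, total now 52
augment #6: 2→1→8→4→5→10 bottleneck 6, total now 58
augment #7: 2→1→8→9→3→6→10 bottleneck 1, total now 59
augment #8: 2→1→8→11→4→5→10 bottleneck 1, total now 60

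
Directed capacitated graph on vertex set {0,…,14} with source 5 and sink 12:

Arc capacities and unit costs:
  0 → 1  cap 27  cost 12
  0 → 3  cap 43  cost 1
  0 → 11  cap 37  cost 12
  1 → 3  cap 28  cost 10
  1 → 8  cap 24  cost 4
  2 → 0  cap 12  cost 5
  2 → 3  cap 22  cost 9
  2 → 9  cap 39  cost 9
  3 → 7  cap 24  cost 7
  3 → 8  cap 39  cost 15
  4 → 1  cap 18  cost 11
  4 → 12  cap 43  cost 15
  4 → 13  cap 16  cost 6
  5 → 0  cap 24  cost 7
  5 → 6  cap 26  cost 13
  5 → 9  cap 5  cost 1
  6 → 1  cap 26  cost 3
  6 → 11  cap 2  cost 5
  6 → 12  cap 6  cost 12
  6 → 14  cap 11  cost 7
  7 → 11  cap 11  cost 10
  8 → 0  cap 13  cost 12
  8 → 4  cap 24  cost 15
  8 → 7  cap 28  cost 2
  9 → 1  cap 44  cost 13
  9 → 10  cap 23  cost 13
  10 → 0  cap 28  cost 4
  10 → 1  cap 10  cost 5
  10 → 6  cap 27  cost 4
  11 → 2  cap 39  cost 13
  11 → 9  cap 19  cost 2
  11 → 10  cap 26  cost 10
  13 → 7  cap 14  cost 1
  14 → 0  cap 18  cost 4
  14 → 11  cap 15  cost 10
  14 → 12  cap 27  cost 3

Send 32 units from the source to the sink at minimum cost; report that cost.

shortest-cost path #1: 5→6→14→12 push 11 @ unit cost 23 (adds 253)
shortest-cost path #2: 5→6→12 push 6 @ unit cost 25 (adds 150)
shortest-cost path #3: 5→9→1→8→4→12 push 5 @ unit cost 48 (adds 240)
shortest-cost path #4: 5→6→1→8→4→12 push 9 @ unit cost 50 (adds 450)
shortest-cost path #5: 5→0→1→8→4→12 push 1 @ unit cost 53 (adds 53)
total cost = 1146

Minimum cost for 32 units: 1146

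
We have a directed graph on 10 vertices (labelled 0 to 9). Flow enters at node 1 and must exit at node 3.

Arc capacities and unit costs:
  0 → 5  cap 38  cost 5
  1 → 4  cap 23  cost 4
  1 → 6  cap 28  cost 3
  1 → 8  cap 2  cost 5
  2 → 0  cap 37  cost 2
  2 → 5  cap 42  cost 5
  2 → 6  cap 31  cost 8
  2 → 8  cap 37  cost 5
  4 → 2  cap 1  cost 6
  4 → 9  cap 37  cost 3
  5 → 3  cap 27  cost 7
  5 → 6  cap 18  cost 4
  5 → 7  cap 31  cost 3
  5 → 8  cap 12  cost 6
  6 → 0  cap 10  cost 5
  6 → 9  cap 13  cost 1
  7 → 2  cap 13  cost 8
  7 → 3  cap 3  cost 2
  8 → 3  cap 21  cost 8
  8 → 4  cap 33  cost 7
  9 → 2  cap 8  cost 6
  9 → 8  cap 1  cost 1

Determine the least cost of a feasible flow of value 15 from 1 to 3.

Minimum cost for 15 units: 277

shortest-cost path #1: 1→8→3 push 2 @ unit cost 13 (adds 26)
shortest-cost path #2: 1→6→9→8→3 push 1 @ unit cost 13 (adds 13)
shortest-cost path #3: 1→6→0→5→7→3 push 3 @ unit cost 18 (adds 54)
shortest-cost path #4: 1→6→0→5→3 push 7 @ unit cost 20 (adds 140)
shortest-cost path #5: 1→4→2→5→3 push 1 @ unit cost 22 (adds 22)
shortest-cost path #6: 1→6→9→2→5→3 push 1 @ unit cost 22 (adds 22)
total cost = 277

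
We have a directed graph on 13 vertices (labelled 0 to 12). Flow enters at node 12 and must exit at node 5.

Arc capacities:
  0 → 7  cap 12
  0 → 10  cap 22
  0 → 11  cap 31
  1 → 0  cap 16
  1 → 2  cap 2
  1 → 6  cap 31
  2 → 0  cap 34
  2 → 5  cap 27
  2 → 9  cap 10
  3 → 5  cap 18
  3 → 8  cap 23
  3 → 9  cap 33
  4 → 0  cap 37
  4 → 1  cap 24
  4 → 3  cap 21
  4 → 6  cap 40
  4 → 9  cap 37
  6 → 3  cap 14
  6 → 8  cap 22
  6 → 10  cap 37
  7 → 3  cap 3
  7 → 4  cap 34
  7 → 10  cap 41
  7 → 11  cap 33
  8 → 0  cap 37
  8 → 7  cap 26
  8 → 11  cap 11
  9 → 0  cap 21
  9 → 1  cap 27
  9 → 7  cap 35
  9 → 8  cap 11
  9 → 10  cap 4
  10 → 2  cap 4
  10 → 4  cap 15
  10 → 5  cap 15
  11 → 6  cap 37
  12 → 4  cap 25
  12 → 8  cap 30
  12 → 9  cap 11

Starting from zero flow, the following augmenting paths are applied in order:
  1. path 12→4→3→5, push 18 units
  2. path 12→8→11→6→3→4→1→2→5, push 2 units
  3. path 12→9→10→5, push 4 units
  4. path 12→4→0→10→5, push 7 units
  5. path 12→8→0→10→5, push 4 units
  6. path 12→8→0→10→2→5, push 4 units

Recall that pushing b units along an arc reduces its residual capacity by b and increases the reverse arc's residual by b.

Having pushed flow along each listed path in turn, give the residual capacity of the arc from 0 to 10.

Residual capacity of (0,10): 7

after path 1 (12→4→3→5, push 18): res(0,10)=22
after path 2 (12→8→11→6→3→4→1→2→5, push 2): res(0,10)=22
after path 3 (12→9→10→5, push 4): res(0,10)=22
after path 4 (12→4→0→10→5, push 7): res(0,10)=15
after path 5 (12→8→0→10→5, push 4): res(0,10)=11
after path 6 (12→8→0→10→2→5, push 4): res(0,10)=7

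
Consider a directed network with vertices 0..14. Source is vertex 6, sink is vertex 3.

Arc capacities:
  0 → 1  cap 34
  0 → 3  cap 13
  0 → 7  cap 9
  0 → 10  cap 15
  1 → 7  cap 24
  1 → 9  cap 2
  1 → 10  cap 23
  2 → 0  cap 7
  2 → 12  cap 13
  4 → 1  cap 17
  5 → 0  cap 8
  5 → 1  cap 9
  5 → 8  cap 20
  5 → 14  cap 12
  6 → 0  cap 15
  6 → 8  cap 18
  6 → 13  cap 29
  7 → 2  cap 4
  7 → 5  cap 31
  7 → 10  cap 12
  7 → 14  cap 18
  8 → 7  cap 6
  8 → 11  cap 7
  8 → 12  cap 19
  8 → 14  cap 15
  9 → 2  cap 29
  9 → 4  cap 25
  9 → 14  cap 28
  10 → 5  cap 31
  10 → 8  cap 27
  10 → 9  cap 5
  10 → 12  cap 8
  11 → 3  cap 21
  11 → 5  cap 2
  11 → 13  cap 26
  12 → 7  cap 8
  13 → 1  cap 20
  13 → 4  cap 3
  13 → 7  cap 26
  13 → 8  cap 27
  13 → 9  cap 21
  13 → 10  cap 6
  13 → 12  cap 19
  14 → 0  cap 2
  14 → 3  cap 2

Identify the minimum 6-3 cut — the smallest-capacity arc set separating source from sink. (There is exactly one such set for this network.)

Min-cut arcs: {(0,3), (8,11), (14,3)} (total capacity 22)

augment #1: 6→0→3 push 13
augment #2: 6→8→11→3 push 7
augment #3: 6→8→14→3 push 2
max flow = 22; residual-reachable set from 6 gives S-side
cut edges (S→T): {(0,3), (8,11), (14,3)} total cap 22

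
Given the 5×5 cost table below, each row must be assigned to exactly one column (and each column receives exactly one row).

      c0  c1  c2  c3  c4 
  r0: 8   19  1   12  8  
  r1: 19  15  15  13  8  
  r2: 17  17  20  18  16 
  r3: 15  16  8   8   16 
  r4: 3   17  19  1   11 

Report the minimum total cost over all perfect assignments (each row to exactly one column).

optimal assignment: row0→col2 (cost 1), row1→col4 (cost 8), row2→col1 (cost 17), row3→col3 (cost 8), row4→col0 (cost 3)
total = 1 + 8 + 17 + 8 + 3 = 37

Minimum assignment cost: 37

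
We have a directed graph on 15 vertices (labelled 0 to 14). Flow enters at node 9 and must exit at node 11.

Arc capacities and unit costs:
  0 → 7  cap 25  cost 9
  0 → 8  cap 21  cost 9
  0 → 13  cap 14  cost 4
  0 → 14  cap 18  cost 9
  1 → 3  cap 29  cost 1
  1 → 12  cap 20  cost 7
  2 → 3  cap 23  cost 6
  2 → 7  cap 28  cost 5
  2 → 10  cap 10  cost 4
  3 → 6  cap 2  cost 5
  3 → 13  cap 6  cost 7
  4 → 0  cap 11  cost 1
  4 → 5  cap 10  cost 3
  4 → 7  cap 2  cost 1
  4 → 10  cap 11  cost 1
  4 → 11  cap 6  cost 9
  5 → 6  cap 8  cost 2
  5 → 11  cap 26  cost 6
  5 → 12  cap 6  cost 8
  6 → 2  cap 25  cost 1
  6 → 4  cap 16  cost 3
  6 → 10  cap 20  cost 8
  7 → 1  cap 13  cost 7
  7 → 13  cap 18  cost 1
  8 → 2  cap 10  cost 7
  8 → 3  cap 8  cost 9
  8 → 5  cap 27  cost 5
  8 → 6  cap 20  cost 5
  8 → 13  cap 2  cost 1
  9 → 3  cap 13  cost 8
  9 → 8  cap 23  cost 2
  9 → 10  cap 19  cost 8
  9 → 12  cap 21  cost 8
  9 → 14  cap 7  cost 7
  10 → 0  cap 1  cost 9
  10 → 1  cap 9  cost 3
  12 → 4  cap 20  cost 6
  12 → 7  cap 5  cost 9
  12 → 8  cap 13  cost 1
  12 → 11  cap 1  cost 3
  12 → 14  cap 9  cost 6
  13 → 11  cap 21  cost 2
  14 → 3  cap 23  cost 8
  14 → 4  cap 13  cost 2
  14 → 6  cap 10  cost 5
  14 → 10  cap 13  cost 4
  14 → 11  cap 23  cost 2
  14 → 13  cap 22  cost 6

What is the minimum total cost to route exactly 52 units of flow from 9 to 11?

shortest-cost path #1: 9→8→13→11 push 2 @ unit cost 5 (adds 10)
shortest-cost path #2: 9→14→11 push 7 @ unit cost 9 (adds 63)
shortest-cost path #3: 9→12→11 push 1 @ unit cost 11 (adds 11)
shortest-cost path #4: 9→8→5→11 push 21 @ unit cost 13 (adds 273)
shortest-cost path #5: 9→12→14→11 push 9 @ unit cost 16 (adds 144)
shortest-cost path #6: 9→3→13→11 push 6 @ unit cost 17 (adds 102)
shortest-cost path #7: 9→12→4→7→13→11 push 2 @ unit cost 18 (adds 36)
shortest-cost path #8: 9→12→7→13→11 push 4 @ unit cost 20 (adds 80)
total cost = 719

Minimum cost for 52 units: 719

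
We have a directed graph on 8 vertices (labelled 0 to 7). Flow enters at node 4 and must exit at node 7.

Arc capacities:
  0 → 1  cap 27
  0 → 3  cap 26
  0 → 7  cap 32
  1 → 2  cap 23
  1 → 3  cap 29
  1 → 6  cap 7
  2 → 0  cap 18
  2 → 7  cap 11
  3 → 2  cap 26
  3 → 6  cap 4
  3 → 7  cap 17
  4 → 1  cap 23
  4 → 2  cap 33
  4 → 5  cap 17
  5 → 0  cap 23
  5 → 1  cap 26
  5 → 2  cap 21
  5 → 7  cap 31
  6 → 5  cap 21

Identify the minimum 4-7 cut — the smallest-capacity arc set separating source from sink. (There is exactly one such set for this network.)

Min-cut arcs: {(2,0), (2,7), (4,1), (4,5)} (total capacity 69)

augment #1: 4→2→7 push 11
augment #2: 4→5→7 push 17
augment #3: 4→1→3→7 push 17
augment #4: 4→2→0→7 push 18
augment #5: 4→1→6→5→7 push 6
max flow = 69; residual-reachable set from 4 gives S-side
cut edges (S→T): {(2,0), (2,7), (4,1), (4,5)} total cap 69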